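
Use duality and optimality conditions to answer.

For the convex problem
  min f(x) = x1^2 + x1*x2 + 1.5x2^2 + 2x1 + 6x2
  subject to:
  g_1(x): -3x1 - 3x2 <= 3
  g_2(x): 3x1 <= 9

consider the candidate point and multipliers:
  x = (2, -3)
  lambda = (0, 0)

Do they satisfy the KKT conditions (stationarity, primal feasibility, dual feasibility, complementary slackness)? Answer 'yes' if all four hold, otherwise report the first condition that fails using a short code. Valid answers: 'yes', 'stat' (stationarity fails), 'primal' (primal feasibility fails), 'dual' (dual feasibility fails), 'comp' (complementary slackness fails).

Gradient of f: grad f(x) = Q x + c = (3, -1)
Constraint values g_i(x) = a_i^T x - b_i:
  g_1((2, -3)) = 0
  g_2((2, -3)) = -3
Stationarity residual: grad f(x) + sum_i lambda_i a_i = (3, -1)
  -> stationarity FAILS
Primal feasibility (all g_i <= 0): OK
Dual feasibility (all lambda_i >= 0): OK
Complementary slackness (lambda_i * g_i(x) = 0 for all i): OK

Verdict: the first failing condition is stationarity -> stat.

stat


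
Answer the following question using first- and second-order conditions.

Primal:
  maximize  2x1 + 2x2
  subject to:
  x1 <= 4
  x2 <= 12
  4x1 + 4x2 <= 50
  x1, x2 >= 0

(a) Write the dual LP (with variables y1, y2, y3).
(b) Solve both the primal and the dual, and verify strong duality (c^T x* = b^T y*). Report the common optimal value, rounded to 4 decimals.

The standard primal-dual pair for 'max c^T x s.t. A x <= b, x >= 0' is:
  Dual:  min b^T y  s.t.  A^T y >= c,  y >= 0.

So the dual LP is:
  minimize  4y1 + 12y2 + 50y3
  subject to:
    y1 + 4y3 >= 2
    y2 + 4y3 >= 2
    y1, y2, y3 >= 0

Solving the primal: x* = (0.5, 12).
  primal value c^T x* = 25.
Solving the dual: y* = (0, 0, 0.5).
  dual value b^T y* = 25.
Strong duality: c^T x* = b^T y*. Confirmed.

25


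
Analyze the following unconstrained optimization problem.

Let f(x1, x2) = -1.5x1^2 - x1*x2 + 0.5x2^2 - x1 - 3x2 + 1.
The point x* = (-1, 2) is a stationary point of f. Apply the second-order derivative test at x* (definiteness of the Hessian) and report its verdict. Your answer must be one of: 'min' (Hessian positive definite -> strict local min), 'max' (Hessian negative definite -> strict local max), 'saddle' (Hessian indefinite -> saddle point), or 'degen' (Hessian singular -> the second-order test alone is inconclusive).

Compute the Hessian H = grad^2 f:
  H = [[-3, -1], [-1, 1]]
Verify stationarity: grad f(x*) = H x* + g = (0, 0).
Eigenvalues of H: -3.2361, 1.2361.
Eigenvalues have mixed signs, so H is indefinite -> x* is a saddle point.

saddle


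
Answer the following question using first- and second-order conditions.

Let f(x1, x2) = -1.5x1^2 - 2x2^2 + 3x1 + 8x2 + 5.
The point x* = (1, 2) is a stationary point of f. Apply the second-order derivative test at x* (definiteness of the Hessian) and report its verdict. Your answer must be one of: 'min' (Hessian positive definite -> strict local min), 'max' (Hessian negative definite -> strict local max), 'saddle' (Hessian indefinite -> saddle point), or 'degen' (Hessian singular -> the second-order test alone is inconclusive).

Compute the Hessian H = grad^2 f:
  H = [[-3, 0], [0, -4]]
Verify stationarity: grad f(x*) = H x* + g = (0, 0).
Eigenvalues of H: -4, -3.
Both eigenvalues < 0, so H is negative definite -> x* is a strict local max.

max


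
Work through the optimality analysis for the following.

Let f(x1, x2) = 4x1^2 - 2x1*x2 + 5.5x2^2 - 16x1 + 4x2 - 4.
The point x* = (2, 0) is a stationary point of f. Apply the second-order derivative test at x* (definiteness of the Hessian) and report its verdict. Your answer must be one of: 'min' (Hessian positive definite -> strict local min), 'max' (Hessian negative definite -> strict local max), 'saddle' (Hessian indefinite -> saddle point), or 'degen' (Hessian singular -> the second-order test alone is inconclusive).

Compute the Hessian H = grad^2 f:
  H = [[8, -2], [-2, 11]]
Verify stationarity: grad f(x*) = H x* + g = (0, 0).
Eigenvalues of H: 7, 12.
Both eigenvalues > 0, so H is positive definite -> x* is a strict local min.

min


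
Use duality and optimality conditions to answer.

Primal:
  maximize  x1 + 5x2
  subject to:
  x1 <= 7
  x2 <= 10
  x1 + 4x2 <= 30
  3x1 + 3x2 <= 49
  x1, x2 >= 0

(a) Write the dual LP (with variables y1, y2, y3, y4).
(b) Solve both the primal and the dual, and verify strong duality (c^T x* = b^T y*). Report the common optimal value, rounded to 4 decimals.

The standard primal-dual pair for 'max c^T x s.t. A x <= b, x >= 0' is:
  Dual:  min b^T y  s.t.  A^T y >= c,  y >= 0.

So the dual LP is:
  minimize  7y1 + 10y2 + 30y3 + 49y4
  subject to:
    y1 + y3 + 3y4 >= 1
    y2 + 4y3 + 3y4 >= 5
    y1, y2, y3, y4 >= 0

Solving the primal: x* = (0, 7.5).
  primal value c^T x* = 37.5.
Solving the dual: y* = (0, 0, 1.25, 0).
  dual value b^T y* = 37.5.
Strong duality: c^T x* = b^T y*. Confirmed.

37.5


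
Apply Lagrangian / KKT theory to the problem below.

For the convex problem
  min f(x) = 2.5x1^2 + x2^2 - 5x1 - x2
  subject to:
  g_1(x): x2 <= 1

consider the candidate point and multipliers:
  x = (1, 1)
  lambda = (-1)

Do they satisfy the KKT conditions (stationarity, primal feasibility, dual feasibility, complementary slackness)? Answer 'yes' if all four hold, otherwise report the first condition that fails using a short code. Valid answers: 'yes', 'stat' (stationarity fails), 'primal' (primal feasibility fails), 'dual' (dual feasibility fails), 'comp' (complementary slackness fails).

Gradient of f: grad f(x) = Q x + c = (0, 1)
Constraint values g_i(x) = a_i^T x - b_i:
  g_1((1, 1)) = 0
Stationarity residual: grad f(x) + sum_i lambda_i a_i = (0, 0)
  -> stationarity OK
Primal feasibility (all g_i <= 0): OK
Dual feasibility (all lambda_i >= 0): FAILS
Complementary slackness (lambda_i * g_i(x) = 0 for all i): OK

Verdict: the first failing condition is dual_feasibility -> dual.

dual


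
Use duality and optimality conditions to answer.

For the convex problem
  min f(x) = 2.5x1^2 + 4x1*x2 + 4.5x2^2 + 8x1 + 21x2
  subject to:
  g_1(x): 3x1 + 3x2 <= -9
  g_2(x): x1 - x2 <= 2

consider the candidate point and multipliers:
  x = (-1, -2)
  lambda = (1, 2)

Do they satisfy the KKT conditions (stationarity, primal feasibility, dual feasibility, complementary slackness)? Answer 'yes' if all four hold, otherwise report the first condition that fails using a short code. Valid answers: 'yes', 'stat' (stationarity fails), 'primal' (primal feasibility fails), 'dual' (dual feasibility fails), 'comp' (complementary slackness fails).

Gradient of f: grad f(x) = Q x + c = (-5, -1)
Constraint values g_i(x) = a_i^T x - b_i:
  g_1((-1, -2)) = 0
  g_2((-1, -2)) = -1
Stationarity residual: grad f(x) + sum_i lambda_i a_i = (0, 0)
  -> stationarity OK
Primal feasibility (all g_i <= 0): OK
Dual feasibility (all lambda_i >= 0): OK
Complementary slackness (lambda_i * g_i(x) = 0 for all i): FAILS

Verdict: the first failing condition is complementary_slackness -> comp.

comp


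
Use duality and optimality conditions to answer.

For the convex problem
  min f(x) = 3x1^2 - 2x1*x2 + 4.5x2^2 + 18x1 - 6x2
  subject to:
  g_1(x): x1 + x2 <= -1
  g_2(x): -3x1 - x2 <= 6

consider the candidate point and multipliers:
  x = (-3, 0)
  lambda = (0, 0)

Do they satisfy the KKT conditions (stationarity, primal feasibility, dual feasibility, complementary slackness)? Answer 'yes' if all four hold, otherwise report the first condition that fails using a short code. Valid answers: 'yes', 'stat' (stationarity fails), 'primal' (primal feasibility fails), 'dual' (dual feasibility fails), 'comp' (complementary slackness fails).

Gradient of f: grad f(x) = Q x + c = (0, 0)
Constraint values g_i(x) = a_i^T x - b_i:
  g_1((-3, 0)) = -2
  g_2((-3, 0)) = 3
Stationarity residual: grad f(x) + sum_i lambda_i a_i = (0, 0)
  -> stationarity OK
Primal feasibility (all g_i <= 0): FAILS
Dual feasibility (all lambda_i >= 0): OK
Complementary slackness (lambda_i * g_i(x) = 0 for all i): OK

Verdict: the first failing condition is primal_feasibility -> primal.

primal


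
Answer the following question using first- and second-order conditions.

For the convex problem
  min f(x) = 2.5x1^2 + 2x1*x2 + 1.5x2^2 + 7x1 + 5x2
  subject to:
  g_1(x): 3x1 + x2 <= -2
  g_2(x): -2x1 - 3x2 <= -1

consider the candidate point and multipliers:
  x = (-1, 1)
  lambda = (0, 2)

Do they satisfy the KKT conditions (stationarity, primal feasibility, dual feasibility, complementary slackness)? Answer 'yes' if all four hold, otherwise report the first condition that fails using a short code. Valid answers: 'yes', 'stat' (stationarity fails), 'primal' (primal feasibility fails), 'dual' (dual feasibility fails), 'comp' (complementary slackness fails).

Gradient of f: grad f(x) = Q x + c = (4, 6)
Constraint values g_i(x) = a_i^T x - b_i:
  g_1((-1, 1)) = 0
  g_2((-1, 1)) = 0
Stationarity residual: grad f(x) + sum_i lambda_i a_i = (0, 0)
  -> stationarity OK
Primal feasibility (all g_i <= 0): OK
Dual feasibility (all lambda_i >= 0): OK
Complementary slackness (lambda_i * g_i(x) = 0 for all i): OK

Verdict: yes, KKT holds.

yes


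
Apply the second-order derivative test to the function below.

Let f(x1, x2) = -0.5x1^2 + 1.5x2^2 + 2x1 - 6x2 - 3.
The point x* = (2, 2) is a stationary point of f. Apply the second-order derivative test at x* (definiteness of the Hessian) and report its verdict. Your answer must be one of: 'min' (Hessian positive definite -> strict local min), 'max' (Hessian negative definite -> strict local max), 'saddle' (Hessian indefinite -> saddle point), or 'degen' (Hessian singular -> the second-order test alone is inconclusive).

Compute the Hessian H = grad^2 f:
  H = [[-1, 0], [0, 3]]
Verify stationarity: grad f(x*) = H x* + g = (0, 0).
Eigenvalues of H: -1, 3.
Eigenvalues have mixed signs, so H is indefinite -> x* is a saddle point.

saddle


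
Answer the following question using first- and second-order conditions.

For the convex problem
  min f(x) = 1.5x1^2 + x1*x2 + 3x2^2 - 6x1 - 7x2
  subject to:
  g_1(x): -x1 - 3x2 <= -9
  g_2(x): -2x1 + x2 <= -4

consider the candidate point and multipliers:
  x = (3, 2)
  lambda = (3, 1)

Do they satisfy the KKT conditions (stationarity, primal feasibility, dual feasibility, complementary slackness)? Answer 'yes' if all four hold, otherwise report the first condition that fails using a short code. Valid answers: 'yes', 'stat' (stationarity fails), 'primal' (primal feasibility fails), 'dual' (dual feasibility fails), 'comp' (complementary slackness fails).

Gradient of f: grad f(x) = Q x + c = (5, 8)
Constraint values g_i(x) = a_i^T x - b_i:
  g_1((3, 2)) = 0
  g_2((3, 2)) = 0
Stationarity residual: grad f(x) + sum_i lambda_i a_i = (0, 0)
  -> stationarity OK
Primal feasibility (all g_i <= 0): OK
Dual feasibility (all lambda_i >= 0): OK
Complementary slackness (lambda_i * g_i(x) = 0 for all i): OK

Verdict: yes, KKT holds.

yes


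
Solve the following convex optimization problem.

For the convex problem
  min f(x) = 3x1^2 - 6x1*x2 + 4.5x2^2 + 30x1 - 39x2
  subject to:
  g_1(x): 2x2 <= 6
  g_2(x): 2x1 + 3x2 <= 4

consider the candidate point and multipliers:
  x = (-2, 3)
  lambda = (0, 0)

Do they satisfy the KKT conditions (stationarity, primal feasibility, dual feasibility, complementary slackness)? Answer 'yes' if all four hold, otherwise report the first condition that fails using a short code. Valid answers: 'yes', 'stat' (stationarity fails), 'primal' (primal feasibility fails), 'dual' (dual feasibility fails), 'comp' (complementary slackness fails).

Gradient of f: grad f(x) = Q x + c = (0, 0)
Constraint values g_i(x) = a_i^T x - b_i:
  g_1((-2, 3)) = 0
  g_2((-2, 3)) = 1
Stationarity residual: grad f(x) + sum_i lambda_i a_i = (0, 0)
  -> stationarity OK
Primal feasibility (all g_i <= 0): FAILS
Dual feasibility (all lambda_i >= 0): OK
Complementary slackness (lambda_i * g_i(x) = 0 for all i): OK

Verdict: the first failing condition is primal_feasibility -> primal.

primal


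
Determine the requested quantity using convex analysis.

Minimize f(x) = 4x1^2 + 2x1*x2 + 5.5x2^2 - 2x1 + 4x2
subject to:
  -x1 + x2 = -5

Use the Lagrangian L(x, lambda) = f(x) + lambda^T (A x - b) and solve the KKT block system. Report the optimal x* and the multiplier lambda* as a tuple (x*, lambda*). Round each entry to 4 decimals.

Form the Lagrangian:
  L(x, lambda) = (1/2) x^T Q x + c^T x + lambda^T (A x - b)
Stationarity (grad_x L = 0): Q x + c + A^T lambda = 0.
Primal feasibility: A x = b.

This gives the KKT block system:
  [ Q   A^T ] [ x     ]   [-c ]
  [ A    0  ] [ lambda ] = [ b ]

Solving the linear system:
  x*      = (2.7391, -2.2609)
  lambda* = (15.3913)
  f(x*)   = 31.2174

x* = (2.7391, -2.2609), lambda* = (15.3913)


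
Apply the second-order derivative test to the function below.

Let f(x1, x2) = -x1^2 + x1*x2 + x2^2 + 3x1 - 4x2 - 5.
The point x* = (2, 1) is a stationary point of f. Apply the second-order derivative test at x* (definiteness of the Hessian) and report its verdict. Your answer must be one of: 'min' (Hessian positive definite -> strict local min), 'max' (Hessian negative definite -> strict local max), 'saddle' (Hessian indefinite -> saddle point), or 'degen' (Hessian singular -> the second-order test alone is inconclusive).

Compute the Hessian H = grad^2 f:
  H = [[-2, 1], [1, 2]]
Verify stationarity: grad f(x*) = H x* + g = (0, 0).
Eigenvalues of H: -2.2361, 2.2361.
Eigenvalues have mixed signs, so H is indefinite -> x* is a saddle point.

saddle


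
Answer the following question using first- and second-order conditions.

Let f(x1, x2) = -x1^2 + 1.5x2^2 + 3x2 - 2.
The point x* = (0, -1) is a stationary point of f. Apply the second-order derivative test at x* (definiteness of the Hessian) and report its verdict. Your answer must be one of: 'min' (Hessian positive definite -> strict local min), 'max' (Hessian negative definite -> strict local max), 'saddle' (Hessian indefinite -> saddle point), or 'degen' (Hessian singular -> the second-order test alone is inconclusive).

Compute the Hessian H = grad^2 f:
  H = [[-2, 0], [0, 3]]
Verify stationarity: grad f(x*) = H x* + g = (0, 0).
Eigenvalues of H: -2, 3.
Eigenvalues have mixed signs, so H is indefinite -> x* is a saddle point.

saddle


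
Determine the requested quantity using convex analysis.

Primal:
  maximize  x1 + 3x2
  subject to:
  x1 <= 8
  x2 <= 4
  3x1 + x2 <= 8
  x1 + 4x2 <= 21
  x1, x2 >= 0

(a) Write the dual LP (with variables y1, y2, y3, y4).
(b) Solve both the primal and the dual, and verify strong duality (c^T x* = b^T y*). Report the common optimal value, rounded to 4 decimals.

The standard primal-dual pair for 'max c^T x s.t. A x <= b, x >= 0' is:
  Dual:  min b^T y  s.t.  A^T y >= c,  y >= 0.

So the dual LP is:
  minimize  8y1 + 4y2 + 8y3 + 21y4
  subject to:
    y1 + 3y3 + y4 >= 1
    y2 + y3 + 4y4 >= 3
    y1, y2, y3, y4 >= 0

Solving the primal: x* = (1.3333, 4).
  primal value c^T x* = 13.3333.
Solving the dual: y* = (0, 2.6667, 0.3333, 0).
  dual value b^T y* = 13.3333.
Strong duality: c^T x* = b^T y*. Confirmed.

13.3333


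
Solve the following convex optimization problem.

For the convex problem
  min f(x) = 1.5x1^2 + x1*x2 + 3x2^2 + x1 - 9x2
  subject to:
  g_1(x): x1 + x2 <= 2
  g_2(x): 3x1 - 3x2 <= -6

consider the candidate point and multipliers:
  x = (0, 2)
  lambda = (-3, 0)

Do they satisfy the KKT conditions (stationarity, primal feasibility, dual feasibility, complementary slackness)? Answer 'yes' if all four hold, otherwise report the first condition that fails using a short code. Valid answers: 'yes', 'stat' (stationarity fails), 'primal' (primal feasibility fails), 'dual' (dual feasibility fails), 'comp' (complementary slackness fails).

Gradient of f: grad f(x) = Q x + c = (3, 3)
Constraint values g_i(x) = a_i^T x - b_i:
  g_1((0, 2)) = 0
  g_2((0, 2)) = 0
Stationarity residual: grad f(x) + sum_i lambda_i a_i = (0, 0)
  -> stationarity OK
Primal feasibility (all g_i <= 0): OK
Dual feasibility (all lambda_i >= 0): FAILS
Complementary slackness (lambda_i * g_i(x) = 0 for all i): OK

Verdict: the first failing condition is dual_feasibility -> dual.

dual


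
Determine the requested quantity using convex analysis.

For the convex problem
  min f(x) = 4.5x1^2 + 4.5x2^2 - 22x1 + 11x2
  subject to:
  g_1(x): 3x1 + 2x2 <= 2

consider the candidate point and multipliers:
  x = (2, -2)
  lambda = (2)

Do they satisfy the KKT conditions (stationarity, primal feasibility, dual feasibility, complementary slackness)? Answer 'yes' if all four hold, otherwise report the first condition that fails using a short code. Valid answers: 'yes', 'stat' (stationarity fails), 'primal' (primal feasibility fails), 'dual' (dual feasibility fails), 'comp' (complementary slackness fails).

Gradient of f: grad f(x) = Q x + c = (-4, -7)
Constraint values g_i(x) = a_i^T x - b_i:
  g_1((2, -2)) = 0
Stationarity residual: grad f(x) + sum_i lambda_i a_i = (2, -3)
  -> stationarity FAILS
Primal feasibility (all g_i <= 0): OK
Dual feasibility (all lambda_i >= 0): OK
Complementary slackness (lambda_i * g_i(x) = 0 for all i): OK

Verdict: the first failing condition is stationarity -> stat.

stat


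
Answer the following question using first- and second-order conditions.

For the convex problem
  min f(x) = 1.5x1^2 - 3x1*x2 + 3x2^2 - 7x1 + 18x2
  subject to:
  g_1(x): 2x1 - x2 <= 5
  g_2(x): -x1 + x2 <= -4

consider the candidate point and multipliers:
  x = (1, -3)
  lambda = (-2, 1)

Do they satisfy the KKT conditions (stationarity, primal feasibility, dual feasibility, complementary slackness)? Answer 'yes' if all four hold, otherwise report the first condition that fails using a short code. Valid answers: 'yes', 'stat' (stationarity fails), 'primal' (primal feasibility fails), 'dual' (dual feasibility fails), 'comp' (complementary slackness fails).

Gradient of f: grad f(x) = Q x + c = (5, -3)
Constraint values g_i(x) = a_i^T x - b_i:
  g_1((1, -3)) = 0
  g_2((1, -3)) = 0
Stationarity residual: grad f(x) + sum_i lambda_i a_i = (0, 0)
  -> stationarity OK
Primal feasibility (all g_i <= 0): OK
Dual feasibility (all lambda_i >= 0): FAILS
Complementary slackness (lambda_i * g_i(x) = 0 for all i): OK

Verdict: the first failing condition is dual_feasibility -> dual.

dual


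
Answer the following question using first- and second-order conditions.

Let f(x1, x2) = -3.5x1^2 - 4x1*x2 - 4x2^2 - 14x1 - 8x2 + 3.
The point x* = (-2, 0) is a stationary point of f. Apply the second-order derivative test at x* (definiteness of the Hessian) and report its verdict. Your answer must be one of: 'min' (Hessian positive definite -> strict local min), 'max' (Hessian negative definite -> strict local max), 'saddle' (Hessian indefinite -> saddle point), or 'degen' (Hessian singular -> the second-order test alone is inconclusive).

Compute the Hessian H = grad^2 f:
  H = [[-7, -4], [-4, -8]]
Verify stationarity: grad f(x*) = H x* + g = (0, 0).
Eigenvalues of H: -11.5311, -3.4689.
Both eigenvalues < 0, so H is negative definite -> x* is a strict local max.

max


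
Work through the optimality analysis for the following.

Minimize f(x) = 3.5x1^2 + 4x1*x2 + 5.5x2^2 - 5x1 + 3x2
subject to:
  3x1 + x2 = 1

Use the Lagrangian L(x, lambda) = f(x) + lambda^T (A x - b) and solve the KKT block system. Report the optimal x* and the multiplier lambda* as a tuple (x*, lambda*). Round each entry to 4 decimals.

Form the Lagrangian:
  L(x, lambda) = (1/2) x^T Q x + c^T x + lambda^T (A x - b)
Stationarity (grad_x L = 0): Q x + c + A^T lambda = 0.
Primal feasibility: A x = b.

This gives the KKT block system:
  [ Q   A^T ] [ x     ]   [-c ]
  [ A    0  ] [ lambda ] = [ b ]

Solving the linear system:
  x*      = (0.5244, -0.5732)
  lambda* = (1.2073)
  f(x*)   = -2.7744

x* = (0.5244, -0.5732), lambda* = (1.2073)


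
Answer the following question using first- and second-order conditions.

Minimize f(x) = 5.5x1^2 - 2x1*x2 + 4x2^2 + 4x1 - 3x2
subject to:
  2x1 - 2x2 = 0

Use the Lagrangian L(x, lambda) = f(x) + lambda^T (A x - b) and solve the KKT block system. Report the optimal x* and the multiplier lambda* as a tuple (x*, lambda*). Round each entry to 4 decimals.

Form the Lagrangian:
  L(x, lambda) = (1/2) x^T Q x + c^T x + lambda^T (A x - b)
Stationarity (grad_x L = 0): Q x + c + A^T lambda = 0.
Primal feasibility: A x = b.

This gives the KKT block system:
  [ Q   A^T ] [ x     ]   [-c ]
  [ A    0  ] [ lambda ] = [ b ]

Solving the linear system:
  x*      = (-0.0667, -0.0667)
  lambda* = (-1.7)
  f(x*)   = -0.0333

x* = (-0.0667, -0.0667), lambda* = (-1.7)


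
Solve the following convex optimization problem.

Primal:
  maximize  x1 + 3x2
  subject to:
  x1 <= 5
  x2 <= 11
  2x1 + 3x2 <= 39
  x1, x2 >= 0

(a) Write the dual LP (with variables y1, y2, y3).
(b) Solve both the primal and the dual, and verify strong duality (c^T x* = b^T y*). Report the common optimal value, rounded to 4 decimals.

The standard primal-dual pair for 'max c^T x s.t. A x <= b, x >= 0' is:
  Dual:  min b^T y  s.t.  A^T y >= c,  y >= 0.

So the dual LP is:
  minimize  5y1 + 11y2 + 39y3
  subject to:
    y1 + 2y3 >= 1
    y2 + 3y3 >= 3
    y1, y2, y3 >= 0

Solving the primal: x* = (3, 11).
  primal value c^T x* = 36.
Solving the dual: y* = (0, 1.5, 0.5).
  dual value b^T y* = 36.
Strong duality: c^T x* = b^T y*. Confirmed.

36


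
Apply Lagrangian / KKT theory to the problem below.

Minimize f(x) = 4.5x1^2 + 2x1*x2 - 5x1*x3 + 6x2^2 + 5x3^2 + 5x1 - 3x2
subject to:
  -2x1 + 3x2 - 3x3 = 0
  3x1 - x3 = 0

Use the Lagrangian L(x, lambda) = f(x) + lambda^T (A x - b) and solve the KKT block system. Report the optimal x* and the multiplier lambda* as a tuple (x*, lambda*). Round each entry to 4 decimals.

Form the Lagrangian:
  L(x, lambda) = (1/2) x^T Q x + c^T x + lambda^T (A x - b)
Stationarity (grad_x L = 0): Q x + c + A^T lambda = 0.
Primal feasibility: A x = b.

This gives the KKT block system:
  [ Q   A^T ] [ x     ]   [-c ]
  [ A    0  ] [ lambda ] = [ b ]

Solving the linear system:
  x*      = (0.0245, 0.0898, 0.0735)
  lambda* = (0.6245, -1.2612)
  f(x*)   = -0.0735

x* = (0.0245, 0.0898, 0.0735), lambda* = (0.6245, -1.2612)


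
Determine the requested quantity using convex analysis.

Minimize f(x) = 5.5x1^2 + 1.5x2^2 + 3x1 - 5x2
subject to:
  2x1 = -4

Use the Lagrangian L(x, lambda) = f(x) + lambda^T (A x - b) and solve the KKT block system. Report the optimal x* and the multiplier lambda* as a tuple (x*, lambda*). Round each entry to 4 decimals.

Form the Lagrangian:
  L(x, lambda) = (1/2) x^T Q x + c^T x + lambda^T (A x - b)
Stationarity (grad_x L = 0): Q x + c + A^T lambda = 0.
Primal feasibility: A x = b.

This gives the KKT block system:
  [ Q   A^T ] [ x     ]   [-c ]
  [ A    0  ] [ lambda ] = [ b ]

Solving the linear system:
  x*      = (-2, 1.6667)
  lambda* = (9.5)
  f(x*)   = 11.8333

x* = (-2, 1.6667), lambda* = (9.5)


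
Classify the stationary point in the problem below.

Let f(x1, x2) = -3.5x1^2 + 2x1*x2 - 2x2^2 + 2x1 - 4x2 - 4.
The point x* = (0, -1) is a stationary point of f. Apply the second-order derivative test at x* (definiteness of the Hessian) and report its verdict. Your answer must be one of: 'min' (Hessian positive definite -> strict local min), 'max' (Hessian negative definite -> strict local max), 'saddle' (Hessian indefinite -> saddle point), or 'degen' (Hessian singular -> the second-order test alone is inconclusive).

Compute the Hessian H = grad^2 f:
  H = [[-7, 2], [2, -4]]
Verify stationarity: grad f(x*) = H x* + g = (0, 0).
Eigenvalues of H: -8, -3.
Both eigenvalues < 0, so H is negative definite -> x* is a strict local max.

max


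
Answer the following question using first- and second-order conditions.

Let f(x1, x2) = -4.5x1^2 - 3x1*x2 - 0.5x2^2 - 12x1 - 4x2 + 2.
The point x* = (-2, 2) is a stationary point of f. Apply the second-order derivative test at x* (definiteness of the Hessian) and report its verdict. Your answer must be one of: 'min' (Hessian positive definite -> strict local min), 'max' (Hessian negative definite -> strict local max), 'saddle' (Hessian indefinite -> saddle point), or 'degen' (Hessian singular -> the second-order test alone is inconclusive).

Compute the Hessian H = grad^2 f:
  H = [[-9, -3], [-3, -1]]
Verify stationarity: grad f(x*) = H x* + g = (0, 0).
Eigenvalues of H: -10, 0.
H has a zero eigenvalue (singular; negative semidefinite but not definite), so H is neither positive definite, negative definite, nor indefinite. The second-order test alone is inconclusive -> degen.
(Indeed, f is constant along the null direction of H through x*, so x* is not a strict local extremum.)

degen


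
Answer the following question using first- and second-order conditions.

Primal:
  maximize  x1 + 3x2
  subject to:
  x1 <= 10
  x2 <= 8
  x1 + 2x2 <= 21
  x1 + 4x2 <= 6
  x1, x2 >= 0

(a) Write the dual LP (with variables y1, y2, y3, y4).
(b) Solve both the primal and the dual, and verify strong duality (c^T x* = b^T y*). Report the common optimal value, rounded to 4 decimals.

The standard primal-dual pair for 'max c^T x s.t. A x <= b, x >= 0' is:
  Dual:  min b^T y  s.t.  A^T y >= c,  y >= 0.

So the dual LP is:
  minimize  10y1 + 8y2 + 21y3 + 6y4
  subject to:
    y1 + y3 + y4 >= 1
    y2 + 2y3 + 4y4 >= 3
    y1, y2, y3, y4 >= 0

Solving the primal: x* = (6, 0).
  primal value c^T x* = 6.
Solving the dual: y* = (0, 0, 0, 1).
  dual value b^T y* = 6.
Strong duality: c^T x* = b^T y*. Confirmed.

6


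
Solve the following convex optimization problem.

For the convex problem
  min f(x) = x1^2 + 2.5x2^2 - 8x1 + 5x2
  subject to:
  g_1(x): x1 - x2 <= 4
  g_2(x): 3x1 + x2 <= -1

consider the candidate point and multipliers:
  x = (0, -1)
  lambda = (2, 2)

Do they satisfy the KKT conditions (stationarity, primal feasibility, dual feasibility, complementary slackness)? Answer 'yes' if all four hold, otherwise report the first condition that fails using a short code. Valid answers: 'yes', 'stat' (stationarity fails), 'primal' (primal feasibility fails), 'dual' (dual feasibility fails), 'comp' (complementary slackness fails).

Gradient of f: grad f(x) = Q x + c = (-8, 0)
Constraint values g_i(x) = a_i^T x - b_i:
  g_1((0, -1)) = -3
  g_2((0, -1)) = 0
Stationarity residual: grad f(x) + sum_i lambda_i a_i = (0, 0)
  -> stationarity OK
Primal feasibility (all g_i <= 0): OK
Dual feasibility (all lambda_i >= 0): OK
Complementary slackness (lambda_i * g_i(x) = 0 for all i): FAILS

Verdict: the first failing condition is complementary_slackness -> comp.

comp


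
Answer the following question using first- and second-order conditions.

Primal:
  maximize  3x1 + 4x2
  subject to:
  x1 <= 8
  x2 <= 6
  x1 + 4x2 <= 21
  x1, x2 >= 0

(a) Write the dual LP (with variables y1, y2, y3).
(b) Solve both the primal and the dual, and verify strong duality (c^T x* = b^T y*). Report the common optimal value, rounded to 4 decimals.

The standard primal-dual pair for 'max c^T x s.t. A x <= b, x >= 0' is:
  Dual:  min b^T y  s.t.  A^T y >= c,  y >= 0.

So the dual LP is:
  minimize  8y1 + 6y2 + 21y3
  subject to:
    y1 + y3 >= 3
    y2 + 4y3 >= 4
    y1, y2, y3 >= 0

Solving the primal: x* = (8, 3.25).
  primal value c^T x* = 37.
Solving the dual: y* = (2, 0, 1).
  dual value b^T y* = 37.
Strong duality: c^T x* = b^T y*. Confirmed.

37


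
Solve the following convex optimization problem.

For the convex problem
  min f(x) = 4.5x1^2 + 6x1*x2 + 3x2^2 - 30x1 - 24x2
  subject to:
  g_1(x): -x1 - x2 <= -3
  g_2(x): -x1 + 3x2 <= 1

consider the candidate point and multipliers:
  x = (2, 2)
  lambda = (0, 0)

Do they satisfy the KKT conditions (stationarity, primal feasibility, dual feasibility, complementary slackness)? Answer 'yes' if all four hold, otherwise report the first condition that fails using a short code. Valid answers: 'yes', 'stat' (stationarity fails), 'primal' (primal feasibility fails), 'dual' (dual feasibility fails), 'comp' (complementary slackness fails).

Gradient of f: grad f(x) = Q x + c = (0, 0)
Constraint values g_i(x) = a_i^T x - b_i:
  g_1((2, 2)) = -1
  g_2((2, 2)) = 3
Stationarity residual: grad f(x) + sum_i lambda_i a_i = (0, 0)
  -> stationarity OK
Primal feasibility (all g_i <= 0): FAILS
Dual feasibility (all lambda_i >= 0): OK
Complementary slackness (lambda_i * g_i(x) = 0 for all i): OK

Verdict: the first failing condition is primal_feasibility -> primal.

primal


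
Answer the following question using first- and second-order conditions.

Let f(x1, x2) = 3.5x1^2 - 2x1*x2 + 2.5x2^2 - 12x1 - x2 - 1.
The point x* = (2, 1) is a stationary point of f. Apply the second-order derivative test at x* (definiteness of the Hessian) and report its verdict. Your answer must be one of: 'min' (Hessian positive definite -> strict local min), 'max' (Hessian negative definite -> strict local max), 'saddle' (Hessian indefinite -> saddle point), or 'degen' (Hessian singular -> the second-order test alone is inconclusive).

Compute the Hessian H = grad^2 f:
  H = [[7, -2], [-2, 5]]
Verify stationarity: grad f(x*) = H x* + g = (0, 0).
Eigenvalues of H: 3.7639, 8.2361.
Both eigenvalues > 0, so H is positive definite -> x* is a strict local min.

min


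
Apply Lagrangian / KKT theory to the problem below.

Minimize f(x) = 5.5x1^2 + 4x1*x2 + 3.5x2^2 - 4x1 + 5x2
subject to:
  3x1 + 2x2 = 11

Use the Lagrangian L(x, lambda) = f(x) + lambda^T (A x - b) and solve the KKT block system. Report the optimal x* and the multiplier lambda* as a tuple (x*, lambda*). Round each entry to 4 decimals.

Form the Lagrangian:
  L(x, lambda) = (1/2) x^T Q x + c^T x + lambda^T (A x - b)
Stationarity (grad_x L = 0): Q x + c + A^T lambda = 0.
Primal feasibility: A x = b.

This gives the KKT block system:
  [ Q   A^T ] [ x     ]   [-c ]
  [ A    0  ] [ lambda ] = [ b ]

Solving the linear system:
  x*      = (3.2034, 0.6949)
  lambda* = (-11.339)
  f(x*)   = 57.6949

x* = (3.2034, 0.6949), lambda* = (-11.339)


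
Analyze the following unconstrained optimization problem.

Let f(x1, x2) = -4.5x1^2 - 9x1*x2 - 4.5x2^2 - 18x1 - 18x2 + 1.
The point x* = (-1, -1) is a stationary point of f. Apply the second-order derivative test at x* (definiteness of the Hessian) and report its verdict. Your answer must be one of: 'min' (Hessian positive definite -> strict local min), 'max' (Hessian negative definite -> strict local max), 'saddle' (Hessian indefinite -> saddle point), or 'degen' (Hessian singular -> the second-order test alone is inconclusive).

Compute the Hessian H = grad^2 f:
  H = [[-9, -9], [-9, -9]]
Verify stationarity: grad f(x*) = H x* + g = (0, 0).
Eigenvalues of H: -18, 0.
H has a zero eigenvalue (singular; negative semidefinite but not definite), so H is neither positive definite, negative definite, nor indefinite. The second-order test alone is inconclusive -> degen.
(Indeed, f is constant along the null direction of H through x*, so x* is not a strict local extremum.)

degen


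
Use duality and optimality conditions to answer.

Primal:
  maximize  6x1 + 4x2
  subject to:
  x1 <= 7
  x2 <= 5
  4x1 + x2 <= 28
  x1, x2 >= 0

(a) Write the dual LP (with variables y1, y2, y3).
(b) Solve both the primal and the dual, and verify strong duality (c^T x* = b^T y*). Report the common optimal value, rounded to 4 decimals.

The standard primal-dual pair for 'max c^T x s.t. A x <= b, x >= 0' is:
  Dual:  min b^T y  s.t.  A^T y >= c,  y >= 0.

So the dual LP is:
  minimize  7y1 + 5y2 + 28y3
  subject to:
    y1 + 4y3 >= 6
    y2 + y3 >= 4
    y1, y2, y3 >= 0

Solving the primal: x* = (5.75, 5).
  primal value c^T x* = 54.5.
Solving the dual: y* = (0, 2.5, 1.5).
  dual value b^T y* = 54.5.
Strong duality: c^T x* = b^T y*. Confirmed.

54.5


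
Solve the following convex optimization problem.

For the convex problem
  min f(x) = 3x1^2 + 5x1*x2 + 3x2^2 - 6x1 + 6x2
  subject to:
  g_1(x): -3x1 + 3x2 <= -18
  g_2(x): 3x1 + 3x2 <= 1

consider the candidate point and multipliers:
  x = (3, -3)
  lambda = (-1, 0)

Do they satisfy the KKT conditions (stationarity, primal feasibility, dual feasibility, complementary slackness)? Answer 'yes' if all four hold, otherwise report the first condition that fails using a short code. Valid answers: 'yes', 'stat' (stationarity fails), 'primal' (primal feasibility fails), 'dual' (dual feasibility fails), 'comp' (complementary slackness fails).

Gradient of f: grad f(x) = Q x + c = (-3, 3)
Constraint values g_i(x) = a_i^T x - b_i:
  g_1((3, -3)) = 0
  g_2((3, -3)) = -1
Stationarity residual: grad f(x) + sum_i lambda_i a_i = (0, 0)
  -> stationarity OK
Primal feasibility (all g_i <= 0): OK
Dual feasibility (all lambda_i >= 0): FAILS
Complementary slackness (lambda_i * g_i(x) = 0 for all i): OK

Verdict: the first failing condition is dual_feasibility -> dual.

dual


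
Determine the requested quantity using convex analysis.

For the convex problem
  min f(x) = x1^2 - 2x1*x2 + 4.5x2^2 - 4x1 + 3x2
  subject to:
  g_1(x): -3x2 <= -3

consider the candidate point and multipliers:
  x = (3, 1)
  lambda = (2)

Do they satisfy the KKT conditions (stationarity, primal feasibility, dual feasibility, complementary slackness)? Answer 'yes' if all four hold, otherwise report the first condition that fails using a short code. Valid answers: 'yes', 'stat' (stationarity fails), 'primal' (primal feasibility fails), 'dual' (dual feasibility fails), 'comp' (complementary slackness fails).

Gradient of f: grad f(x) = Q x + c = (0, 6)
Constraint values g_i(x) = a_i^T x - b_i:
  g_1((3, 1)) = 0
Stationarity residual: grad f(x) + sum_i lambda_i a_i = (0, 0)
  -> stationarity OK
Primal feasibility (all g_i <= 0): OK
Dual feasibility (all lambda_i >= 0): OK
Complementary slackness (lambda_i * g_i(x) = 0 for all i): OK

Verdict: yes, KKT holds.

yes


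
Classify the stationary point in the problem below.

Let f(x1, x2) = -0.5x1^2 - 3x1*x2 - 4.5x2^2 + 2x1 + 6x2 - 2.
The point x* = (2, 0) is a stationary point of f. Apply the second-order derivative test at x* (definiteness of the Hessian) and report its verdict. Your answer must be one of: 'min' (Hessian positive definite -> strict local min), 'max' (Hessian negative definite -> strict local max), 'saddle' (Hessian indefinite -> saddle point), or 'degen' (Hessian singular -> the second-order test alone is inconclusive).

Compute the Hessian H = grad^2 f:
  H = [[-1, -3], [-3, -9]]
Verify stationarity: grad f(x*) = H x* + g = (0, 0).
Eigenvalues of H: -10, 0.
H has a zero eigenvalue (singular; negative semidefinite but not definite), so H is neither positive definite, negative definite, nor indefinite. The second-order test alone is inconclusive -> degen.
(Indeed, f is constant along the null direction of H through x*, so x* is not a strict local extremum.)

degen


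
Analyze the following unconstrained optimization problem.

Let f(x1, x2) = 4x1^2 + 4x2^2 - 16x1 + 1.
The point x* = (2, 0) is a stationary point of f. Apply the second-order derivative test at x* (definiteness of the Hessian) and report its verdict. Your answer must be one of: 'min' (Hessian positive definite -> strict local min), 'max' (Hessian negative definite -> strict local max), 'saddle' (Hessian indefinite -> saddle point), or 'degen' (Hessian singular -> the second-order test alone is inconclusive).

Compute the Hessian H = grad^2 f:
  H = [[8, 0], [0, 8]]
Verify stationarity: grad f(x*) = H x* + g = (0, 0).
Eigenvalues of H: 8, 8.
Both eigenvalues > 0, so H is positive definite -> x* is a strict local min.

min


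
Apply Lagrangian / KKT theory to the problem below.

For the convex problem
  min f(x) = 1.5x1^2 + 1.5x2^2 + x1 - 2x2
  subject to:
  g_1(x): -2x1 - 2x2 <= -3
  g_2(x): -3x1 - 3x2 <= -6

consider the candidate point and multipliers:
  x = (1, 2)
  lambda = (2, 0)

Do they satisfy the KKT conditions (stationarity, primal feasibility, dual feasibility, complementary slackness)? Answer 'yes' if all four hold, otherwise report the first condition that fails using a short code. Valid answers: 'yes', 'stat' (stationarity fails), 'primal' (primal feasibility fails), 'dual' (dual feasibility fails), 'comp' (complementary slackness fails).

Gradient of f: grad f(x) = Q x + c = (4, 4)
Constraint values g_i(x) = a_i^T x - b_i:
  g_1((1, 2)) = -3
  g_2((1, 2)) = -3
Stationarity residual: grad f(x) + sum_i lambda_i a_i = (0, 0)
  -> stationarity OK
Primal feasibility (all g_i <= 0): OK
Dual feasibility (all lambda_i >= 0): OK
Complementary slackness (lambda_i * g_i(x) = 0 for all i): FAILS

Verdict: the first failing condition is complementary_slackness -> comp.

comp


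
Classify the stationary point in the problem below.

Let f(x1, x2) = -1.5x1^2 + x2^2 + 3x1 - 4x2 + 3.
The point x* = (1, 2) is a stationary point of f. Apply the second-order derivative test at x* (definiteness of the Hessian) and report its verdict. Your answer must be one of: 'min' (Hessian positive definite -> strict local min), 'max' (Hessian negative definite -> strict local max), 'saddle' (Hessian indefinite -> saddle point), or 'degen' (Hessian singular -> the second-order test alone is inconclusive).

Compute the Hessian H = grad^2 f:
  H = [[-3, 0], [0, 2]]
Verify stationarity: grad f(x*) = H x* + g = (0, 0).
Eigenvalues of H: -3, 2.
Eigenvalues have mixed signs, so H is indefinite -> x* is a saddle point.

saddle


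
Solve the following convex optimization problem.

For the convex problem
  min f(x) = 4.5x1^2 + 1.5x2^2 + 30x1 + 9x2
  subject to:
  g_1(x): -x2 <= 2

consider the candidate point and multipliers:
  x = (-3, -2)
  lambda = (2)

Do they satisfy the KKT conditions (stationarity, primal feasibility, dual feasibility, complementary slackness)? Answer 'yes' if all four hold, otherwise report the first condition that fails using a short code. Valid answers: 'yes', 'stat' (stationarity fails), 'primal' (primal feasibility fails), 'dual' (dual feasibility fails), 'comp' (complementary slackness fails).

Gradient of f: grad f(x) = Q x + c = (3, 3)
Constraint values g_i(x) = a_i^T x - b_i:
  g_1((-3, -2)) = 0
Stationarity residual: grad f(x) + sum_i lambda_i a_i = (3, 1)
  -> stationarity FAILS
Primal feasibility (all g_i <= 0): OK
Dual feasibility (all lambda_i >= 0): OK
Complementary slackness (lambda_i * g_i(x) = 0 for all i): OK

Verdict: the first failing condition is stationarity -> stat.

stat


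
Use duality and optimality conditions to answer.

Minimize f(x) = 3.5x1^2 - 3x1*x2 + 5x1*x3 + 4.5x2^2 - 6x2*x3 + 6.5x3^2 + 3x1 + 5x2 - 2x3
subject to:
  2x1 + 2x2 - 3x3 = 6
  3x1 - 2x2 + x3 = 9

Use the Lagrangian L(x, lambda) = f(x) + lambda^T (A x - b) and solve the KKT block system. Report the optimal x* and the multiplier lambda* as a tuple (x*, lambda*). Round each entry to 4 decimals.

Form the Lagrangian:
  L(x, lambda) = (1/2) x^T Q x + c^T x + lambda^T (A x - b)
Stationarity (grad_x L = 0): Q x + c + A^T lambda = 0.
Primal feasibility: A x = b.

This gives the KKT block system:
  [ Q   A^T ] [ x     ]   [-c ]
  [ A    0  ] [ lambda ] = [ b ]

Solving the linear system:
  x*      = (2.4472, -1.5201, -1.3819)
  lambda* = (-1.2369, -5.1025)
  f(x*)   = 27.9244

x* = (2.4472, -1.5201, -1.3819), lambda* = (-1.2369, -5.1025)


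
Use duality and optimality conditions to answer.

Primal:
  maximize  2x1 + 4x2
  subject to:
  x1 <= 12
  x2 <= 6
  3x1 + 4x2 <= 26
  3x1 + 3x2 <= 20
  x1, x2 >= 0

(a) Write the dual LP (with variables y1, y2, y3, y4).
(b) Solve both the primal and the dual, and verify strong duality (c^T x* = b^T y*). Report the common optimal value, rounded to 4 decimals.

The standard primal-dual pair for 'max c^T x s.t. A x <= b, x >= 0' is:
  Dual:  min b^T y  s.t.  A^T y >= c,  y >= 0.

So the dual LP is:
  minimize  12y1 + 6y2 + 26y3 + 20y4
  subject to:
    y1 + 3y3 + 3y4 >= 2
    y2 + 4y3 + 3y4 >= 4
    y1, y2, y3, y4 >= 0

Solving the primal: x* = (0.6667, 6).
  primal value c^T x* = 25.3333.
Solving the dual: y* = (0, 2, 0, 0.6667).
  dual value b^T y* = 25.3333.
Strong duality: c^T x* = b^T y*. Confirmed.

25.3333


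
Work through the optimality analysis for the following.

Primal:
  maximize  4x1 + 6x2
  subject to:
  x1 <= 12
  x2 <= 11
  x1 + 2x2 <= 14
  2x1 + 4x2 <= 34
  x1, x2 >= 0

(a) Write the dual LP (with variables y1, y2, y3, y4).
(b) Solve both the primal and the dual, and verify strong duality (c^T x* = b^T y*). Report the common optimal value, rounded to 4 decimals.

The standard primal-dual pair for 'max c^T x s.t. A x <= b, x >= 0' is:
  Dual:  min b^T y  s.t.  A^T y >= c,  y >= 0.

So the dual LP is:
  minimize  12y1 + 11y2 + 14y3 + 34y4
  subject to:
    y1 + y3 + 2y4 >= 4
    y2 + 2y3 + 4y4 >= 6
    y1, y2, y3, y4 >= 0

Solving the primal: x* = (12, 1).
  primal value c^T x* = 54.
Solving the dual: y* = (1, 0, 3, 0).
  dual value b^T y* = 54.
Strong duality: c^T x* = b^T y*. Confirmed.

54
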